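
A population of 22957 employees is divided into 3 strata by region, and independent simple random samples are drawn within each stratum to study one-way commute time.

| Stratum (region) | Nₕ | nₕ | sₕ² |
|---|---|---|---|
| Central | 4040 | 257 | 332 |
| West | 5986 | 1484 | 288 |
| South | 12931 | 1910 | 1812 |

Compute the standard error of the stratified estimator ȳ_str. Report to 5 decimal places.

Var(ȳ_str) = Σₕ Wₕ²(1 − fₕ)sₕ²/nₕ with Wₕ = Nₕ/N, N = 22957.
Central: Wₕ = 0.17598118; term = 0.17598118²·(1 − 0.06361386)·332/257 = 0.037462124.
West: Wₕ = 0.26074836; term = 0.26074836²·(1 − 0.24791179)·288/1484 = 0.009923629.
South: Wₕ = 0.56327046; term = 0.56327046²·(1 − 0.14770706)·1812/1910 = 0.25653562.
Sum = 0.30392137.
SE = √(0.30392137) = 0.55129.

0.55129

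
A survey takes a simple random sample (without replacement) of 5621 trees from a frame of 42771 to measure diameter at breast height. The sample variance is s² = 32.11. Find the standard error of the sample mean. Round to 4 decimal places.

0.0704

Under SRS without replacement, Var(ȳ) = (1 − f)·s²/n with f = n/N = 5621/42771 = 0.13142082.
Var(ȳ) = (1 − 0.13142082)·32.11/5621 = 0.86857918·0.0057125067 = 0.0049617643.
SE(ȳ) = √(0.0049617643) = 0.0704.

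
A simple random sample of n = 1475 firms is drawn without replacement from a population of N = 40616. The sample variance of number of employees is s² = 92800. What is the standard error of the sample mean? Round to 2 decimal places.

7.79

Under SRS without replacement, Var(ȳ) = (1 − f)·s²/n with f = n/N = 1475/40616 = 0.03631574.
Var(ȳ) = (1 − 0.03631574)·92800/1475 = 0.96368426·62.915254 = 60.63044.
SE(ȳ) = √(60.63044) = 7.79.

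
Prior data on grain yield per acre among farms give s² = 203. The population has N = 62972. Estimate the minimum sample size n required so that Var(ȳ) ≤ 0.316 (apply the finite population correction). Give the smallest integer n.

636

Without fpc, n₀ = s²/D = 203/0.316 = 642.4051.
With fpc, (1 − n/N)·s²/n ≤ D requires n ≥ n₀/(1 + n₀/N) = 642.4051/(1 + 642.4051/62972) = 635.9178.
Rounding up, n = 636.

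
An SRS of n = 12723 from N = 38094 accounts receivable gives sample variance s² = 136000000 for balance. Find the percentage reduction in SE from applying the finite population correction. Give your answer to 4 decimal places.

f = n/N = 12723/38094 = 0.33398960.
SE_no-fpc = √(s²/n) = 103.38908; SE_fpc = √((1−f)s²/n) = 84.375274.
Ratio = √(1−f) = 0.81609460. Reduction = 100·(1 − 0.81609460) = 18.3905%.

18.3905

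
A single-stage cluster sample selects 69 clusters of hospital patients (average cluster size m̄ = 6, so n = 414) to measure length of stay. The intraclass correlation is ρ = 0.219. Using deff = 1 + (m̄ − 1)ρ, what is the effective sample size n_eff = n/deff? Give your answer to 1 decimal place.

deff = 1 + (6 − 1)·0.219 = 1 + 1.095 = 2.095.
n_eff = 414 / 2.095 = 197.6.

197.6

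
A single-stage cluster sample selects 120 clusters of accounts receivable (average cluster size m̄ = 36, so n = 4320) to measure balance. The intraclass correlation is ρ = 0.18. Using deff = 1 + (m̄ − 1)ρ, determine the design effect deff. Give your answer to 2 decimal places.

deff = 1 + (36 − 1)·0.18 = 1 + 6.3 = 7.3.

7.30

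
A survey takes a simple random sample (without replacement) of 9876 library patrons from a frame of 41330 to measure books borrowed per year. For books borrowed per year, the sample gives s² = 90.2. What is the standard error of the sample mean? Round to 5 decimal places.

Under SRS without replacement, Var(ȳ) = (1 − f)·s²/n with f = n/N = 9876/41330 = 0.23895475.
Var(ȳ) = (1 − 0.23895475)·90.2/9876 = 0.76104525·0.0091332523 = 0.0069508183.
SE(ȳ) = √(0.0069508183) = 0.08337.

0.08337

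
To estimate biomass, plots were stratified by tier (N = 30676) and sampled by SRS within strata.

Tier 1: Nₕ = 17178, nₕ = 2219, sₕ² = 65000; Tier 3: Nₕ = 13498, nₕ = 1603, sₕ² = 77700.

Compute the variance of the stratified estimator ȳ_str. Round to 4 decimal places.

Var(ȳ_str) = Σₕ Wₕ²(1 − fₕ)sₕ²/nₕ with Wₕ = Nₕ/N, N = 30676.
Tier 1: Wₕ = 0.55998174; term = 0.55998174²·(1 − 0.12917685)·65000/2219 = 7.9989643.
Tier 3: Wₕ = 0.44001826; term = 0.44001826²·(1 − 0.11875833)·77700/1603 = 8.2703504.
Sum = 16.269315.

16.2693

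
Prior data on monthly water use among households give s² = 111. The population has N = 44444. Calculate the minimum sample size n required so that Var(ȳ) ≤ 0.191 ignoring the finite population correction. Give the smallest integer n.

582

Without fpc, n₀ = s²/D = 111/0.191 = 581.1518.
Rounding up, n = 582.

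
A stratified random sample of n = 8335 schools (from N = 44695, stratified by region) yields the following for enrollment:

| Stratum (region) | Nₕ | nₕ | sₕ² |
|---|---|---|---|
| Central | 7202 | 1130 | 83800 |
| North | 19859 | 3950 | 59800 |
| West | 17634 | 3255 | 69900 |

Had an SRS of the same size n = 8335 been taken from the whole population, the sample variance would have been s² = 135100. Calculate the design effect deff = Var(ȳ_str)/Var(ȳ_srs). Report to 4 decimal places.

Var(ȳ_str) = Σ Wₕ²(1−fₕ)sₕ²/nₕ with Wₕ = Nₕ/44695:
  Central: (7202/44695)²·(1−1130/7202)·83800/1130 = 1.6234263
  North: (19859/44695)²·(1−3950/19859)·59800/3950 = 2.3943435
  West: (17634/44695)²·(1−3255/17634)·69900/3255 = 2.7257613
  → Var(ȳ_str) = 6.7435311.
Var(ȳ_srs) = (1 − 8335/44695)·135100/8335 = 13.186049.
deff = 6.7435311 / 13.186049 = 0.5114.

0.5114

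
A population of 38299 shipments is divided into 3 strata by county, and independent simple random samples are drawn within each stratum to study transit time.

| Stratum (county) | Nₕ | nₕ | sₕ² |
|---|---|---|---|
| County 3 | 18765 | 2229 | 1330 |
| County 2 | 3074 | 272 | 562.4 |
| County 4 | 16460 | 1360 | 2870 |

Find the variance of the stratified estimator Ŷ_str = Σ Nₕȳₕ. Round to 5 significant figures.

7.2746 × 10^8

Var(Ŷ_str) = Σₕ Nₕ²(1 − fₕ)sₕ²/nₕ.
County 3: 18765²·(1 − 2229/18765)·1330/2229 = 1.8514867 × 10^8.
County 2: 3074²·(1 − 272/3074)·562.4/272 = 1.7809364 × 10^7.
County 4: 16460²·(1 − 1360/16460)·2870/1360 = 5.2450516 × 10^8.
Sum = 7.2746319 × 10^8.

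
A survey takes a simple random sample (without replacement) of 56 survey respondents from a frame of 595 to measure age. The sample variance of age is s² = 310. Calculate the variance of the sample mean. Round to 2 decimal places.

5.01

Under SRS without replacement, Var(ȳ) = (1 − f)·s²/n with f = n/N = 56/595 = 0.09411765.
Var(ȳ) = (1 − 0.09411765)·310/56 = 0.90588235·5.5357143 = 5.0147059.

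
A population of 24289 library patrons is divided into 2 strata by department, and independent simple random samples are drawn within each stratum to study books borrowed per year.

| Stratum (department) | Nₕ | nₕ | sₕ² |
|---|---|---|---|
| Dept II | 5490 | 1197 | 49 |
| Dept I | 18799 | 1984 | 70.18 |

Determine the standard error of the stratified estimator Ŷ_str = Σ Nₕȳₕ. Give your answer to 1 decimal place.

3485.2

Var(Ŷ_str) = Σₕ Nₕ²(1 − fₕ)sₕ²/nₕ.
Dept II: 5490²·(1 − 1197/5490)·49/1197 = 964795.26.
Dept I: 18799²·(1 − 1984/18799)·70.18/1984 = 1.1181584 × 10^7.
Sum = 1.2146379 × 10^7.
SE = √(1.2146379 × 10^7) = 3485.2.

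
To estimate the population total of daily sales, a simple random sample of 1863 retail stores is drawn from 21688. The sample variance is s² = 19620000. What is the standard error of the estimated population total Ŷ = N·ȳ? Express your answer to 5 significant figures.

2.1279 × 10^6

Var(Ŷ) = N²·Var(ȳ) = N²·(1 − n/N)·s²/n.
f = 1863/21688 = 0.08590004; Var(ȳ) = 0.91409996·19620000/1863 = 9626.7532.
Var(Ŷ) = 21688² · 9626.7532 = 4.5281296 × 10^12.
SE(Ŷ) = √(4.5281296 × 10^12) = 2.1279 × 10^6.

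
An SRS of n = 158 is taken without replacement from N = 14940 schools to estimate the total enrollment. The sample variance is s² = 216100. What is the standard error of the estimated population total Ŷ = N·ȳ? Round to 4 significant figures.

Var(Ŷ) = N²·Var(ȳ) = N²·(1 − n/N)·s²/n.
f = 158/14940 = 0.01057564; Var(ȳ) = 0.98942436·216100/158 = 1353.257.
Var(Ŷ) = 14940² · 1353.257 = 3.0205183 × 10^11.
SE(Ŷ) = √(3.0205183 × 10^11) = 549600.

549600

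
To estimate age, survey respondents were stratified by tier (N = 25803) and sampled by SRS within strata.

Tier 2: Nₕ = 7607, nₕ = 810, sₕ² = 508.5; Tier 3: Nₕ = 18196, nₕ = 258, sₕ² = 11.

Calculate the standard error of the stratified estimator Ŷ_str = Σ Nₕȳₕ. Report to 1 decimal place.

6809.9

Var(Ŷ_str) = Σₕ Nₕ²(1 − fₕ)sₕ²/nₕ.
Tier 2: 7607²·(1 − 810/7607)·508.5/810 = 3.2459111 × 10^7.
Tier 3: 18196²·(1 − 258/18196)·11/258 = 1.3916273 × 10^7.
Sum = 4.6375384 × 10^7.
SE = √(4.6375384 × 10^7) = 6809.9.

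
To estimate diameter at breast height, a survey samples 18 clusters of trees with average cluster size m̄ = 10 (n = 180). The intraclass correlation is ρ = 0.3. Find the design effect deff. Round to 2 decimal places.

deff = 1 + (10 − 1)·0.3 = 1 + 2.7 = 3.7.

3.70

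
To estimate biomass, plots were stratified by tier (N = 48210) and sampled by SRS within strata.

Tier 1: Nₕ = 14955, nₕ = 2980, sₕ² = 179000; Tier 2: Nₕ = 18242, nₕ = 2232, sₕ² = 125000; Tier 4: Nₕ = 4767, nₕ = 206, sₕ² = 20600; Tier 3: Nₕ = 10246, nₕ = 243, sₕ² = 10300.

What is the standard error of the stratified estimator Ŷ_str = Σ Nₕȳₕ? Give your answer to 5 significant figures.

183390

Var(Ŷ_str) = Σₕ Nₕ²(1 − fₕ)sₕ²/nₕ.
Tier 1: 14955²·(1 − 2980/14955)·179000/2980 = 1.0757187 × 10^10.
Tier 2: 18242²·(1 − 2232/18242)·125000/2232 = 1.6356094 × 10^10.
Tier 4: 4767²·(1 − 206/4767)·20600/206 = 2.1742287 × 10^9.
Tier 3: 10246²·(1 − 243/10246)·10300/243 = 4.3442576 × 10^9.
Sum = 3.3631767 × 10^10.
SE = √(3.3631767 × 10^10) = 183390.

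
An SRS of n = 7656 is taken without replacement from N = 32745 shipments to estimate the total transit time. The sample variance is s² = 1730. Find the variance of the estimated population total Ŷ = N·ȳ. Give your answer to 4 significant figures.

1.856 × 10^8

Var(Ŷ) = N²·Var(ȳ) = N²·(1 − n/N)·s²/n.
f = 7656/32745 = 0.23380669; Var(ȳ) = 0.76619331·1730/7656 = 0.17313407.
Var(Ŷ) = 32745² · 0.17313407 = 1.8564041 × 10^8.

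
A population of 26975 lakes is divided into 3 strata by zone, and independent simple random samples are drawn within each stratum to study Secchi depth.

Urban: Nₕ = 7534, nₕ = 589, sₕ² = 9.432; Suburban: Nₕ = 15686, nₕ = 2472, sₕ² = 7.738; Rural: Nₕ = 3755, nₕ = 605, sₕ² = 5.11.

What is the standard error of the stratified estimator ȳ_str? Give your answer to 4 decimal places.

Var(ȳ_str) = Σₕ Wₕ²(1 − fₕ)sₕ²/nₕ with Wₕ = Nₕ/N, N = 26975.
Urban: Wₕ = 0.27929564; term = 0.27929564²·(1 − 0.07817892)·9.432/589 = 0.0011514987.
Suburban: Wₕ = 0.58150139; term = 0.58150139²·(1 − 0.15759276)·7.738/2472 = 8.9166941 × 10^-4.
Rural: Wₕ = 0.13920297; term = 0.13920297²·(1 − 0.16111851)·5.11/605 = 1.3729765 × 10^-4.
Sum = 0.0021804658.
SE = √(0.0021804658) = 0.0467.

0.0467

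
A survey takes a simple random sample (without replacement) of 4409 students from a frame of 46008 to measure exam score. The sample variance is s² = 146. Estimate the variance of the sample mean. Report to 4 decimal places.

Under SRS without replacement, Var(ȳ) = (1 − f)·s²/n with f = n/N = 4409/46008 = 0.09583116.
Var(ȳ) = (1 − 0.09583116)·146/4409 = 0.90416884·0.033114085 = 0.029940724.

0.0299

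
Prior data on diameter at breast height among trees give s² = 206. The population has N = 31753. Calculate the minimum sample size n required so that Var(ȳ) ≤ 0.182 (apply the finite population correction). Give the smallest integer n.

Without fpc, n₀ = s²/D = 206/0.182 = 1131.8681.
With fpc, (1 − n/N)·s²/n ≤ D requires n ≥ n₀/(1 + n₀/N) = 1131.8681/(1 + 1131.8681/31753) = 1092.9102.
Rounding up, n = 1093.

1093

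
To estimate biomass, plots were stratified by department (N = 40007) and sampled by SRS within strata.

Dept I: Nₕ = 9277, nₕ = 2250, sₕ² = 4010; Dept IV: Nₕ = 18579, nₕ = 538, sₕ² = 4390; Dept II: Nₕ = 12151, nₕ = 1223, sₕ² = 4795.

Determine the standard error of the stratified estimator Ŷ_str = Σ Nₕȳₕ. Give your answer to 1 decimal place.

58067.6

Var(Ŷ_str) = Σₕ Nₕ²(1 − fₕ)sₕ²/nₕ.
Dept I: 9277²·(1 − 2250/9277)·4010/2250 = 1.1618214 × 10^8.
Dept IV: 18579²·(1 − 538/18579)·4390/538 = 2.7350495 × 10^9.
Dept II: 12151²·(1 − 1223/12151)·4795/1223 = 5.2061282 × 10^8.
Sum = 3.3718445 × 10^9.
SE = √(3.3718445 × 10^9) = 58067.6.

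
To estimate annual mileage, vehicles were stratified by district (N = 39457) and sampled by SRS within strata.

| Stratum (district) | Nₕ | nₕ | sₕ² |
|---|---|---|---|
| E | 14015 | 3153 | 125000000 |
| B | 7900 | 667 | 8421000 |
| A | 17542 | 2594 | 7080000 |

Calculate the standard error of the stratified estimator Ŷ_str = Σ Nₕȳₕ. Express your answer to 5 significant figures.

2.7335 × 10^6

Var(Ŷ_str) = Σₕ Nₕ²(1 − fₕ)sₕ²/nₕ.
E: 14015²·(1 − 3153/14015)·125000000/3153 = 6.0351621 × 10^12.
B: 7900²·(1 − 667/7900)·8421000/667 = 7.2141205 × 10^11.
A: 17542²·(1 − 2594/17542)·7080000/2594 = 7.1569088 × 10^11.
Sum = 7.472265 × 10^12.
SE = √(7.472265 × 10^12) = 2.7335 × 10^6.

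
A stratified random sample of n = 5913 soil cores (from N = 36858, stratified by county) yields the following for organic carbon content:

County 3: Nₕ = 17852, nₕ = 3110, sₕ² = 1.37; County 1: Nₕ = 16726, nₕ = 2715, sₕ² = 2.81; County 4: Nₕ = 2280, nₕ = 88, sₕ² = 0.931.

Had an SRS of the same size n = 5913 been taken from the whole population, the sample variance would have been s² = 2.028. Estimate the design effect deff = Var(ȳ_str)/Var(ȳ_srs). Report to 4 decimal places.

Var(ȳ_str) = Σ Wₕ²(1−fₕ)sₕ²/nₕ with Wₕ = Nₕ/36858:
  County 3: (17852/36858)²·(1−3110/17852)·1.37/3110 = 8.5337503 × 10^-5
  County 1: (16726/36858)²·(1−2715/16726)·2.81/2715 = 1.7853944 × 10^-4
  County 4: (2280/36858)²·(1−88/2280)·0.931/88 = 3.8920542 × 10^-5
  → Var(ȳ_str) = 3.0279749 × 10^-4.
Var(ȳ_srs) = (1 − 5913/36858)·2.028/5913 = 2.8795113 × 10^-4.
deff = (3.0279749 × 10^-4) / (2.8795113 × 10^-4) = 1.0516.

1.0516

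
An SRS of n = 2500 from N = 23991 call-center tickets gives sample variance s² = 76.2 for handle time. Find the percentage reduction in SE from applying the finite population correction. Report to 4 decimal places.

f = n/N = 2500/23991 = 0.10420574.
SE_no-fpc = √(s²/n) = 0.17458522; SE_fpc = √((1−f)s²/n) = 0.16523864.
Ratio = √(1−f) = 0.94646408. Reduction = 100·(1 − 0.94646408) = 5.3536%.

5.3536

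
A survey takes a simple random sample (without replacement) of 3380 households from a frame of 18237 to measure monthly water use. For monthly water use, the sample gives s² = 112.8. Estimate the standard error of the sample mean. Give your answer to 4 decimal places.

0.1649

Under SRS without replacement, Var(ȳ) = (1 − f)·s²/n with f = n/N = 3380/18237 = 0.18533750.
Var(ȳ) = (1 − 0.18533750)·112.8/3380 = 0.81466250·0.033372781 = 0.027187553.
SE(ȳ) = √(0.027187553) = 0.1649.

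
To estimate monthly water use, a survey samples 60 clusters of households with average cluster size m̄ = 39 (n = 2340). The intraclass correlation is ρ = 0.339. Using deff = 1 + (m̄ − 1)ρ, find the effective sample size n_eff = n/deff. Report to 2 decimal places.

168.56

deff = 1 + (39 − 1)·0.339 = 1 + 12.882 = 13.882.
n_eff = 2340 / 13.882 = 168.56.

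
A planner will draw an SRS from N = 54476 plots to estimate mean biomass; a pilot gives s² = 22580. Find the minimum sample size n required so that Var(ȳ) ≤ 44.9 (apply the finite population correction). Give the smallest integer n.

Without fpc, n₀ = s²/D = 22580/44.9 = 502.8953.
With fpc, (1 − n/N)·s²/n ≤ D requires n ≥ n₀/(1 + n₀/N) = 502.8953/(1 + 502.8953/54476) = 498.2953.
Rounding up, n = 499.

499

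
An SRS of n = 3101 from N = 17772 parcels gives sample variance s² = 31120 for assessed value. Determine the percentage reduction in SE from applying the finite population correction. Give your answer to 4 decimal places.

9.1423

f = n/N = 3101/17772 = 0.17448796.
SE_no-fpc = √(s²/n) = 3.1678814; SE_fpc = √((1−f)s²/n) = 2.8782639.
Ratio = √(1−f) = 0.90857693. Reduction = 100·(1 − 0.90857693) = 9.1423%.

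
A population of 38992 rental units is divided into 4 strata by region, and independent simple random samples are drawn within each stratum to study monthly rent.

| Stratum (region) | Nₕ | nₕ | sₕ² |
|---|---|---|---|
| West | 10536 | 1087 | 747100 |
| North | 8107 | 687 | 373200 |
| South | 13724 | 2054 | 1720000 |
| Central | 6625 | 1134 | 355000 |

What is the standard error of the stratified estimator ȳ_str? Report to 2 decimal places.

12.74

Var(ȳ_str) = Σₕ Wₕ²(1 − fₕ)sₕ²/nₕ with Wₕ = Nₕ/N, N = 38992.
West: Wₕ = 0.27020927; term = 0.27020927²·(1 − 0.10317008)·747100/1087 = 45.004898.
North: Wₕ = 0.20791444; term = 0.20791444²·(1 − 0.08474158)·373200/687 = 21.493045.
South: Wₕ = 0.35196963; term = 0.35196963²·(1 − 0.14966482)·1720000/2054 = 88.212179.
Central: Wₕ = 0.16990665; term = 0.16990665²·(1 − 0.17116981)·355000/1134 = 7.4903412.
Sum = 162.20046.
SE = √(162.20046) = 12.74.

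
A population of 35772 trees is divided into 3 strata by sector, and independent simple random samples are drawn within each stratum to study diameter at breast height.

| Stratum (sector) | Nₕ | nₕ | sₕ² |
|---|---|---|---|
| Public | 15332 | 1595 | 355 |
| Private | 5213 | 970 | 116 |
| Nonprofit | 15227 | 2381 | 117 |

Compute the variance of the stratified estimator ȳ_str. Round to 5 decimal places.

0.04621

Var(ȳ_str) = Σₕ Wₕ²(1 − fₕ)sₕ²/nₕ with Wₕ = Nₕ/N, N = 35772.
Public: Wₕ = 0.42860338; term = 0.42860338²·(1 − 0.10403079)·355/1595 = 0.036632953.
Private: Wₕ = 0.14572850; term = 0.14572850²·(1 − 0.18607328)·116/970 = 0.0020670956.
Nonprofit: Wₕ = 0.42566812; term = 0.42566812²·(1 − 0.15636698)·117/2381 = 0.0075114242.
Sum = 0.046211473.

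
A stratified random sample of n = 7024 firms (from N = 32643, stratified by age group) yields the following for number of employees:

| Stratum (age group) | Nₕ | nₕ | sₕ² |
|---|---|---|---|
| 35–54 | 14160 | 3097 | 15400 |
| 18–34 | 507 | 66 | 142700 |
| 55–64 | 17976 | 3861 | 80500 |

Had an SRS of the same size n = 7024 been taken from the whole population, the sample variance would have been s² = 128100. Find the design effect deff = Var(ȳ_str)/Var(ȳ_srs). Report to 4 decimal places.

Var(ȳ_str) = Σ Wₕ²(1−fₕ)sₕ²/nₕ with Wₕ = Nₕ/32643:
  35–54: (14160/32643)²·(1−3097/14160)·15400/3097 = 0.73103059
  18–34: (507/32643)²·(1−66/507)·142700/66 = 0.45367668
  55–64: (17976/32643)²·(1−3861/17976)·80500/3861 = 4.9646643
  → Var(ȳ_str) = 6.1493716.
Var(ȳ_srs) = (1 − 7024/32643)·128100/7024 = 14.3132.
deff = 6.1493716 / 14.3132 = 0.4296.

0.4296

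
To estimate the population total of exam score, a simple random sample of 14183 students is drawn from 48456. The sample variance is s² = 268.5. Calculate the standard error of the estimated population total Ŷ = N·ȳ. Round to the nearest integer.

Var(Ŷ) = N²·Var(ȳ) = N²·(1 − n/N)·s²/n.
f = 14183/48456 = 0.29269853; Var(ȳ) = 0.70730147·268.5/14183 = 0.013390005.
Var(Ŷ) = 48456² · 0.013390005 = 3.1439517 × 10^7.
SE(Ŷ) = √(3.1439517 × 10^7) = 5607.

5607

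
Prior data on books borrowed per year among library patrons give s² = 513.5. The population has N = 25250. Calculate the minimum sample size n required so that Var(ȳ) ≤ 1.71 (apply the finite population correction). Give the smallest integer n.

297

Without fpc, n₀ = s²/D = 513.5/1.71 = 300.2924.
With fpc, (1 − n/N)·s²/n ≤ D requires n ≥ n₀/(1 + n₀/N) = 300.2924/(1 + 300.2924/25250) = 296.7631.
Rounding up, n = 297.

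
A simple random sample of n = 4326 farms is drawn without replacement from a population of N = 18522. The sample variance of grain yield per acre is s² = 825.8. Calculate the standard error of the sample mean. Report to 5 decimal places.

0.38250

Under SRS without replacement, Var(ȳ) = (1 − f)·s²/n with f = n/N = 4326/18522 = 0.23356009.
Var(ȳ) = (1 − 0.23356009)·825.8/4326 = 0.76643991·0.19089228 = 0.14630746.
SE(ȳ) = √(0.14630746) = 0.38250.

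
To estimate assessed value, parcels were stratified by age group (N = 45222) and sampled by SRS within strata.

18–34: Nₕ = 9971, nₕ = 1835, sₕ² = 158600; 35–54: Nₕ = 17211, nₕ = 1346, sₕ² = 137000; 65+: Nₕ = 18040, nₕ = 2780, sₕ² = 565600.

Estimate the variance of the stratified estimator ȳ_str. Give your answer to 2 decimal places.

44.41

Var(ȳ_str) = Σₕ Wₕ²(1 − fₕ)sₕ²/nₕ with Wₕ = Nₕ/N, N = 45222.
18–34: Wₕ = 0.22049003; term = 0.22049003²·(1 − 0.18403370)·158600/1835 = 3.4286033.
35–54: Wₕ = 0.38058909; term = 0.38058909²·(1 − 0.07820580)·137000/1346 = 13.590084.
65+: Wₕ = 0.39892088; term = 0.39892088²·(1 − 0.15410200)·565600/2780 = 27.387736.
Sum = 44.406423.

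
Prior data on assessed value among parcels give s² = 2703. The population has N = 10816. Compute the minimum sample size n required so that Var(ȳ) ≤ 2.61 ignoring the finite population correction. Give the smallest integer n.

Without fpc, n₀ = s²/D = 2703/2.61 = 1035.6322.
Rounding up, n = 1036.

1036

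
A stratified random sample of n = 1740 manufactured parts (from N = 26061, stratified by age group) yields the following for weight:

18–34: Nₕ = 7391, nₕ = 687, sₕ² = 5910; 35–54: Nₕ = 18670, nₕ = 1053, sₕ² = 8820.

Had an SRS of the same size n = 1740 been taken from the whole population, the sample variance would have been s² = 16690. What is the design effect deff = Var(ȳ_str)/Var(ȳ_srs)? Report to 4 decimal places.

Var(ȳ_str) = Σ Wₕ²(1−fₕ)sₕ²/nₕ with Wₕ = Nₕ/26061:
  18–34: (7391/26061)²·(1−687/7391)·5910/687 = 0.62760414
  35–54: (18670/26061)²·(1−1053/18670)·8820/1053 = 4.0563398
  → Var(ȳ_str) = 4.6839439.
Var(ȳ_srs) = (1 − 1740/26061)·16690/1740 = 8.9515335.
deff = 4.6839439 / 8.9515335 = 0.5233.

0.5233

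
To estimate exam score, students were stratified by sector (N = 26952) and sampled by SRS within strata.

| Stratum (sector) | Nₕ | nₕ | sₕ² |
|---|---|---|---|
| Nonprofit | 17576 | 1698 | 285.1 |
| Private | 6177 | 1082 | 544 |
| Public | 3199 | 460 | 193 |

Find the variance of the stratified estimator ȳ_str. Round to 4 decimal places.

0.0913

Var(ȳ_str) = Σₕ Wₕ²(1 − fₕ)sₕ²/nₕ with Wₕ = Nₕ/N, N = 26952.
Nonprofit: Wₕ = 0.65212229; term = 0.65212229²·(1 − 0.09660901)·285.1/1698 = 0.064505.
Private: Wₕ = 0.22918522; term = 0.22918522²·(1 − 0.17516594)·544/1082 = 0.021782686.
Public: Wₕ = 0.11869249; term = 0.11869249²·(1 − 0.14379494)·193/460 = 0.0050608534.
Sum = 0.091348539.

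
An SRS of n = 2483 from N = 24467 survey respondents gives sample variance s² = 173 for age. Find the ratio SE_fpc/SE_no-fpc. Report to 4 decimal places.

f = n/N = 2483/24467 = 0.10148363.
SE_no-fpc = √(s²/n) = 0.26395792; SE_fpc = √((1−f)s²/n) = 0.25020598.
Ratio = √(1−f) = 0.94790103.

0.9479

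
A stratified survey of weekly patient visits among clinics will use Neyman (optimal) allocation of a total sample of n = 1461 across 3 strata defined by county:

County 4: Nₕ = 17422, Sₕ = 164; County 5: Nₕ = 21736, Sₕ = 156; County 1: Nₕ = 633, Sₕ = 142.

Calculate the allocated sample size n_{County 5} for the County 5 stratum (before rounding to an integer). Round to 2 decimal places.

Neyman allocation: nₕ = n·NₕSₕ / Σⱼ NⱼSⱼ.
Σ NⱼSⱼ = 17422·164 + 21736·156 + 633·142 = 6.33791 × 10^6.
n_{County 5} = 1461·21736·156 / (6.33791 × 10^6) = 781.64.

781.64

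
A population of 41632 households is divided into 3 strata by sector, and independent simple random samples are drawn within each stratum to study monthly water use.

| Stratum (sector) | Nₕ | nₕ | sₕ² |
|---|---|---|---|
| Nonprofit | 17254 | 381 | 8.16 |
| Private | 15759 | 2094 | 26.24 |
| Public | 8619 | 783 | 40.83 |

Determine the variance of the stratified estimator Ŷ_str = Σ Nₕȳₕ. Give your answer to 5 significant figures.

Var(Ŷ_str) = Σₕ Nₕ²(1 − fₕ)sₕ²/nₕ.
Nonprofit: 17254²·(1 − 381/17254)·8.16/381 = 6.2351554 × 10^6.
Private: 15759²·(1 − 2094/15759)·26.24/2094 = 2.6985188 × 10^6.
Public: 8619²·(1 − 783/8619)·40.83/783 = 3.5218344 × 10^6.
Sum = 1.2455509 × 10^7.

1.2456 × 10^7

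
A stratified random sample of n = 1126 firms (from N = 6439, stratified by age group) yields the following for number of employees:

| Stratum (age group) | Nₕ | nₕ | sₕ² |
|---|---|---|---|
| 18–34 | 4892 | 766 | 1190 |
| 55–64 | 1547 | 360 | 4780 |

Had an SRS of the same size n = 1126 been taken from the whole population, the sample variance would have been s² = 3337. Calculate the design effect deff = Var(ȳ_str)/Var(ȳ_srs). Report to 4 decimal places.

Var(ȳ_str) = Σ Wₕ²(1−fₕ)sₕ²/nₕ with Wₕ = Nₕ/6439:
  18–34: (4892/6439)²·(1−766/4892)·1190/766 = 0.75630507
  55–64: (1547/6439)²·(1−360/1547)·4780/360 = 0.58807075
  → Var(ȳ_str) = 1.3443758.
Var(ȳ_srs) = (1 − 1126/6439)·3337/1126 = 2.4453397.
deff = 1.3443758 / 2.4453397 = 0.5498.

0.5498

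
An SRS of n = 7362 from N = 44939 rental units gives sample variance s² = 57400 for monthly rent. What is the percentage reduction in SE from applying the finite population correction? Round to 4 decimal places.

8.5572

f = n/N = 7362/44939 = 0.16382207.
SE_no-fpc = √(s²/n) = 2.792274; SE_fpc = √((1−f)s²/n) = 2.5533326.
Ratio = √(1−f) = 0.91442765. Reduction = 100·(1 − 0.91442765) = 8.5572%.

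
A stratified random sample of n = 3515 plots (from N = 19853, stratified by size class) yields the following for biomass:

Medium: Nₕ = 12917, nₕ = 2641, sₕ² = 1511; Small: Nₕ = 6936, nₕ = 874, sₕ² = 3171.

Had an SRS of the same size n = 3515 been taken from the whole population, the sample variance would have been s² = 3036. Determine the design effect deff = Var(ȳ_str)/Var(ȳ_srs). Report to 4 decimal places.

0.8156

Var(ȳ_str) = Σ Wₕ²(1−fₕ)sₕ²/nₕ with Wₕ = Nₕ/19853:
  Medium: (12917/19853)²·(1−2641/12917)·1511/2641 = 0.19267685
  Small: (6936/19853)²·(1−874/6936)·3171/874 = 0.38704151
  → Var(ȳ_str) = 0.57971836.
Var(ȳ_srs) = (1 − 3515/19853)·3036/3515 = 0.71080289.
deff = 0.57971836 / 0.71080289 = 0.8156.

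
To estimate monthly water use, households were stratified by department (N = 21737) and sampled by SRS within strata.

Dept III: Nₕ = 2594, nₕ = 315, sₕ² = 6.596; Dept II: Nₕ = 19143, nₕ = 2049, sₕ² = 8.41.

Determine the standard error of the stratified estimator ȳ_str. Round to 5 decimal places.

0.05572

Var(ȳ_str) = Σₕ Wₕ²(1 − fₕ)sₕ²/nₕ with Wₕ = Nₕ/N, N = 21737.
Dept III: Wₕ = 0.11933569; term = 0.11933569²·(1 − 0.12143408)·6.596/315 = 2.6199028 × 10^-4.
Dept II: Wₕ = 0.88066431; term = 0.88066431²·(1 − 0.10703651)·8.41/2049 = 0.0028425527.
Sum = 0.003104543.
SE = √(0.003104543) = 0.05572.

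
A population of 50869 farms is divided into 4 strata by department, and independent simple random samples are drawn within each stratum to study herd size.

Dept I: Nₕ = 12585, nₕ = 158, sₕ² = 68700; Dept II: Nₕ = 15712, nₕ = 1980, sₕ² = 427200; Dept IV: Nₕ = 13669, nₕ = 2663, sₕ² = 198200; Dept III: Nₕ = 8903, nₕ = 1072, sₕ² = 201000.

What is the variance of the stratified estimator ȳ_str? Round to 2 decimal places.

53.65

Var(ȳ_str) = Σₕ Wₕ²(1 − fₕ)sₕ²/nₕ with Wₕ = Nₕ/N, N = 50869.
Dept I: Wₕ = 0.24740018; term = 0.24740018²·(1 − 0.01255463)·68700/158 = 26.279238.
Dept II: Wₕ = 0.30887181; term = 0.30887181²·(1 − 0.12601833)·427200/1980 = 17.989741.
Dept IV: Wₕ = 0.26870982; term = 0.26870982²·(1 − 0.19482040)·198200/2663 = 4.3270542.
Dept III: Wₕ = 0.17501818; term = 0.17501818²·(1 − 0.12040885)·201000/1072 = 5.051827.
Sum = 53.64786.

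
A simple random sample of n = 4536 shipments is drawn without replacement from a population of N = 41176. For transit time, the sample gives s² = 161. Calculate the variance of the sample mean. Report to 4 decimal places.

0.0316

Under SRS without replacement, Var(ȳ) = (1 − f)·s²/n with f = n/N = 4536/41176 = 0.11016126.
Var(ȳ) = (1 − 0.11016126)·161/4536 = 0.88983874·0.035493827 = 0.031583782.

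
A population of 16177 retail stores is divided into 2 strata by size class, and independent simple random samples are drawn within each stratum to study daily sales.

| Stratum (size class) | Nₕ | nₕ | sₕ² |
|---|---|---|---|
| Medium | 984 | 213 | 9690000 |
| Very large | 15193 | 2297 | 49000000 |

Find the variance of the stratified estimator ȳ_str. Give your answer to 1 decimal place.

Var(ȳ_str) = Σₕ Wₕ²(1 − fₕ)sₕ²/nₕ with Wₕ = Nₕ/N, N = 16177.
Medium: Wₕ = 0.06082710; term = 0.06082710²·(1 − 0.21646341)·9690000/213 = 131.88569.
Very large: Wₕ = 0.93917290; term = 0.93917290²·(1 − 0.15118805)·49000000/2297 = 15971.205.
Sum = 16103.091.

16103.1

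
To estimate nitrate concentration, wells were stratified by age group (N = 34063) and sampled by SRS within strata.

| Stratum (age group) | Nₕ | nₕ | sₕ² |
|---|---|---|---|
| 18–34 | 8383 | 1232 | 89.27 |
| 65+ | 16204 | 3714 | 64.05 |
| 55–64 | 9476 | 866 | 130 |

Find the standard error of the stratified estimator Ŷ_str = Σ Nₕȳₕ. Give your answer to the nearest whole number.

4481

Var(Ŷ_str) = Σₕ Nₕ²(1 − fₕ)sₕ²/nₕ.
18–34: 8383²·(1 − 1232/8383)·89.27/1232 = 4.3437125 × 10^6.
65+: 16204²·(1 − 3714/16204)·64.05/3714 = 3.4902932 × 10^6.
55–64: 9476²·(1 − 866/9476)·130/866 = 1.2247675 × 10^7.
Sum = 2.0081681 × 10^7.
SE = √(2.0081681 × 10^7) = 4481.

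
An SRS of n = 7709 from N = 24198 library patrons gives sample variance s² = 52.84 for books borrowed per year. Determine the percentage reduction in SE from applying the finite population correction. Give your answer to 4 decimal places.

17.4518

f = n/N = 7709/24198 = 0.31858005.
SE_no-fpc = √(s²/n) = 0.082790858; SE_fpc = √((1−f)s²/n) = 0.068342334.
Ratio = √(1−f) = 0.82548165. Reduction = 100·(1 − 0.82548165) = 17.4518%.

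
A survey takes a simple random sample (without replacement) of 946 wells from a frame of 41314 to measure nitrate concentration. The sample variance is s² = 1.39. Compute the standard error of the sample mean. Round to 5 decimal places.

0.03789

Under SRS without replacement, Var(ȳ) = (1 − f)·s²/n with f = n/N = 946/41314 = 0.02289781.
Var(ȳ) = (1 − 0.02289781)·1.39/946 = 0.97710219·0.0014693446 = 0.0014356998.
SE(ȳ) = √(0.0014356998) = 0.03789.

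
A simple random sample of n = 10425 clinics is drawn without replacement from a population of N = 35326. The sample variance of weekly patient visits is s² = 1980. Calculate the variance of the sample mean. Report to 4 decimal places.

Under SRS without replacement, Var(ȳ) = (1 − f)·s²/n with f = n/N = 10425/35326 = 0.29510842.
Var(ȳ) = (1 − 0.29510842)·1980/10425 = 0.70489158·0.18992806 = 0.13387869.

0.1339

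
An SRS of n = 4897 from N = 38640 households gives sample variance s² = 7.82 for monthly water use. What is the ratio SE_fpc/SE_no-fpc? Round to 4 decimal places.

0.9345

f = n/N = 4897/38640 = 0.12673395.
SE_no-fpc = √(s²/n) = 0.039961182; SE_fpc = √((1−f)s²/n) = 0.037343207.
Ratio = √(1−f) = 0.93448705.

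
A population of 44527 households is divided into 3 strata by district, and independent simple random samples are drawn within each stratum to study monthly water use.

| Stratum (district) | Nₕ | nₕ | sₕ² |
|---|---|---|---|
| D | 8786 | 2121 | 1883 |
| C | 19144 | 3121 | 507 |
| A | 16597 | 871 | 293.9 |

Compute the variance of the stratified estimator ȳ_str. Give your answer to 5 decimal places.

0.09577

Var(ȳ_str) = Σₕ Wₕ²(1 − fₕ)sₕ²/nₕ with Wₕ = Nₕ/N, N = 44527.
D: Wₕ = 0.19731848; term = 0.19731848²·(1 − 0.24140678)·1883/2121 = 0.026221295.
C: Wₕ = 0.42994138; term = 0.42994138²·(1 − 0.16302758)·507/3121 = 0.025132971.
A: Wₕ = 0.37274014; term = 0.37274014²·(1 − 0.05247936)·293.9/871 = 0.044420396.
Sum = 0.095774662.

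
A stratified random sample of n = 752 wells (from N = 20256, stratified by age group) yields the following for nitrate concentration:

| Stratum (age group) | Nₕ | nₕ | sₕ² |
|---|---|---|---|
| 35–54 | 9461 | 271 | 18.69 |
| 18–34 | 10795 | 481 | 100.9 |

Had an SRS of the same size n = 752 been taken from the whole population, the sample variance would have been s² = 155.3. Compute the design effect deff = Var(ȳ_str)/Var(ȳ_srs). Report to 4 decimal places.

Var(ȳ_str) = Σ Wₕ²(1−fₕ)sₕ²/nₕ with Wₕ = Nₕ/20256:
  35–54: (9461/20256)²·(1−271/9461)·18.69/271 = 0.014614541
  18–34: (10795/20256)²·(1−481/10795)·100.9/481 = 0.056923093
  → Var(ȳ_str) = 0.071537634.
Var(ȳ_srs) = (1 − 752/20256)·155.3/752 = 0.19884909.
deff = 0.071537634 / 0.19884909 = 0.3598.

0.3598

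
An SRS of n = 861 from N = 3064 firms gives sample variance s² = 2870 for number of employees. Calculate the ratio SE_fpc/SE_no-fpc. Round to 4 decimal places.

f = n/N = 861/3064 = 0.28100522.
SE_no-fpc = √(s²/n) = 1.8257419; SE_fpc = √((1−f)s²/n) = 1.5481115.
Ratio = √(1−f) = 0.84793560.

0.8479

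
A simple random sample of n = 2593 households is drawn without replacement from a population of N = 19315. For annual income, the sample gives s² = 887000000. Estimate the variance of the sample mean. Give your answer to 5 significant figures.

296150

Under SRS without replacement, Var(ȳ) = (1 − f)·s²/n with f = n/N = 2593/19315 = 0.13424799.
Var(ȳ) = (1 − 0.13424799)·887000000/2593 = 0.86575201·342074.82 = 296151.96.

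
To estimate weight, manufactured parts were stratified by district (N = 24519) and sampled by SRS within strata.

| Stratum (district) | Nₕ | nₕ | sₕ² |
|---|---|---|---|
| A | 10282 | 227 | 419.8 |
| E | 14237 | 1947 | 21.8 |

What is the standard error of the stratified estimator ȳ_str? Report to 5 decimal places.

Var(ȳ_str) = Σₕ Wₕ²(1 − fₕ)sₕ²/nₕ with Wₕ = Nₕ/N, N = 24519.
A: Wₕ = 0.41934826; term = 0.41934826²·(1 − 0.02207742)·419.8/227 = 0.31803194.
E: Wₕ = 0.58065174; term = 0.58065174²·(1 − 0.13675634)·21.8/1947 = 0.0032587827.
Sum = 0.32129072.
SE = √(0.32129072) = 0.56683.

0.56683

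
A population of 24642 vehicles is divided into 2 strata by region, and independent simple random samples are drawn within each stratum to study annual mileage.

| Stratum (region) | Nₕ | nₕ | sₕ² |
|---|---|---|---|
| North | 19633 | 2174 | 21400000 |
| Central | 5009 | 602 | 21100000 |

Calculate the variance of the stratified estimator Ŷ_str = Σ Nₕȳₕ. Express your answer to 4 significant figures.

Var(Ŷ_str) = Σₕ Nₕ²(1 − fₕ)sₕ²/nₕ.
North: 19633²·(1 − 2174/19633)·21400000/2174 = 3.374118 × 10^12.
Central: 5009²·(1 − 602/5009)·21100000/602 = 7.7371327 × 10^11.
Sum = 4.1478313 × 10^12.

4.148 × 10^12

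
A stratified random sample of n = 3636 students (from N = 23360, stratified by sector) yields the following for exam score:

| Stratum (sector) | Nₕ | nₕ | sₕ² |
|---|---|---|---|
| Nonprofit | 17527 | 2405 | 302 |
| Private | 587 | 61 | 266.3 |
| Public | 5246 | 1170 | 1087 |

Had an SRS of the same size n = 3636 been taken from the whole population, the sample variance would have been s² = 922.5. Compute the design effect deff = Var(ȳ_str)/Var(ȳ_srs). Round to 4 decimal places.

Var(ȳ_str) = Σ Wₕ²(1−fₕ)sₕ²/nₕ with Wₕ = Nₕ/23360:
  Nonprofit: (17527/23360)²·(1−2405/17527)·302/2405 = 0.060990614
  Private: (587/23360)²·(1−61/587)·266.3/61 = 0.0024701282
  Public: (5246/23360)²·(1−1170/5246)·1087/1170 = 0.036404952
  → Var(ȳ_str) = 0.099865694.
Var(ȳ_srs) = (1 − 3636/23360)·922.5/3636 = 0.21422229.
deff = 0.099865694 / 0.21422229 = 0.4662.

0.4662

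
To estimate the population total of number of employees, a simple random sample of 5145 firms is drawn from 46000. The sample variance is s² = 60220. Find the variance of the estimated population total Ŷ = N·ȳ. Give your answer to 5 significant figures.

2.1997 × 10^10

Var(Ŷ) = N²·Var(ȳ) = N²·(1 − n/N)·s²/n.
f = 5145/46000 = 0.11184783; Var(ȳ) = 0.88815217·60220/5145 = 10.395437.
Var(Ŷ) = 46000² · 10.395437 = 2.1996745 × 10^10.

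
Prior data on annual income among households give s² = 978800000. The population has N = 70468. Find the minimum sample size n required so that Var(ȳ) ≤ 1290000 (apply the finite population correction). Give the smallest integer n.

Without fpc, n₀ = s²/D = 978800000/1290000 = 758.7597.
With fpc, (1 − n/N)·s²/n ≤ D requires n ≥ n₀/(1 + n₀/N) = 758.7597/(1 + 758.7597/70468) = 750.6768.
Rounding up, n = 751.

751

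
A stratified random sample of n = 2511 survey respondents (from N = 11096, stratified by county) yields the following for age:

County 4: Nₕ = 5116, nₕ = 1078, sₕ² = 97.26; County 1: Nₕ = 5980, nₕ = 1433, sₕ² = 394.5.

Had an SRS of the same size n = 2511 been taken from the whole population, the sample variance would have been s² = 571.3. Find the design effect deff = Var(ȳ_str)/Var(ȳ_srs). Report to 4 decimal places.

0.4314

Var(ȳ_str) = Σ Wₕ²(1−fₕ)sₕ²/nₕ with Wₕ = Nₕ/11096:
  County 4: (5116/11096)²·(1−1078/5116)·97.26/1078 = 0.015138382
  County 1: (5980/11096)²·(1−1433/5980)·394.5/1433 = 0.060798667
  → Var(ȳ_str) = 0.075937049.
Var(ȳ_srs) = (1 − 2511/11096)·571.3/2511 = 0.17603189.
deff = 0.075937049 / 0.17603189 = 0.4314.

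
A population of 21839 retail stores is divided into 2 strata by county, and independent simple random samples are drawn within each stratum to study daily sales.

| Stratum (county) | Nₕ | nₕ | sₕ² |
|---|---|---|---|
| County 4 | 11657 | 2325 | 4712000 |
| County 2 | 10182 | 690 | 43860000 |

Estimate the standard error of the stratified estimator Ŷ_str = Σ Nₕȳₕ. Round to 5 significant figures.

Var(Ŷ_str) = Σₕ Nₕ²(1 − fₕ)sₕ²/nₕ.
County 4: 11657²·(1 − 2325/11657)·4712000/2325 = 2.2046713 × 10^11.
County 2: 10182²·(1 − 690/10182)·43860000/690 = 6.1434221 × 10^12.
Sum = 6.3638892 × 10^12.
SE = √(6.3638892 × 10^12) = 2.5227 × 10^6.

2.5227 × 10^6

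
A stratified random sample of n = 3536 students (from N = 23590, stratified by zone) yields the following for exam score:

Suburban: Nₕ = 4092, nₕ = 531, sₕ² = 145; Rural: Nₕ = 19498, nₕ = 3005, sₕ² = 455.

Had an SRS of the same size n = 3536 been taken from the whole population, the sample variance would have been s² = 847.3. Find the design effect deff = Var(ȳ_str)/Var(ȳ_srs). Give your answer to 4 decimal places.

Var(ȳ_str) = Σ Wₕ²(1−fₕ)sₕ²/nₕ with Wₕ = Nₕ/23590:
  Suburban: (4092/23590)²·(1−531/4092)·145/531 = 0.0071503154
  Rural: (19498/23590)²·(1−3005/19498)·455/3005 = 0.087498531
  → Var(ȳ_str) = 0.094648846.
Var(ȳ_srs) = (1 − 3536/23590)·847.3/3536 = 0.20370328.
deff = 0.094648846 / 0.20370328 = 0.4646.

0.4646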